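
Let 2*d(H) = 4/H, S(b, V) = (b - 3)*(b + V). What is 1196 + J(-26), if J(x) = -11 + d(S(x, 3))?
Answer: 790397/667 ≈ 1185.0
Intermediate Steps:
S(b, V) = (-3 + b)*(V + b)
d(H) = 2/H (d(H) = (4/H)/2 = 2/H)
J(x) = -11 + 2/(-9 + x²) (J(x) = -11 + 2/(x² - 3*3 - 3*x + 3*x) = -11 + 2/(x² - 9 - 3*x + 3*x) = -11 + 2/(-9 + x²))
1196 + J(-26) = 1196 + (101 - 11*(-26)²)/(-9 + (-26)²) = 1196 + (101 - 11*676)/(-9 + 676) = 1196 + (101 - 7436)/667 = 1196 + (1/667)*(-7335) = 1196 - 7335/667 = 790397/667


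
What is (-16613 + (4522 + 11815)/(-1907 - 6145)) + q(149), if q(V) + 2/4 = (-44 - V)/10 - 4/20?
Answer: -133945253/8052 ≈ -16635.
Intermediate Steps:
q(V) = -51/10 - V/10 (q(V) = -1/2 + ((-44 - V)/10 - 4/20) = -1/2 + ((-44 - V)*(1/10) - 4*1/20) = -1/2 + ((-22/5 - V/10) - 1/5) = -1/2 + (-23/5 - V/10) = -51/10 - V/10)
(-16613 + (4522 + 11815)/(-1907 - 6145)) + q(149) = (-16613 + (4522 + 11815)/(-1907 - 6145)) + (-51/10 - 1/10*149) = (-16613 + 16337/(-8052)) + (-51/10 - 149/10) = (-16613 + 16337*(-1/8052)) - 20 = (-16613 - 16337/8052) - 20 = -133784213/8052 - 20 = -133945253/8052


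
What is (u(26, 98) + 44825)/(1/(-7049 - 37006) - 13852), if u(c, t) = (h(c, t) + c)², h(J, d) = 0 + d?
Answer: -2652155055/610249861 ≈ -4.3460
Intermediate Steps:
h(J, d) = d
u(c, t) = (c + t)² (u(c, t) = (t + c)² = (c + t)²)
(u(26, 98) + 44825)/(1/(-7049 - 37006) - 13852) = ((26 + 98)² + 44825)/(1/(-7049 - 37006) - 13852) = (124² + 44825)/(1/(-44055) - 13852) = (15376 + 44825)/(-1/44055 - 13852) = 60201/(-610249861/44055) = 60201*(-44055/610249861) = -2652155055/610249861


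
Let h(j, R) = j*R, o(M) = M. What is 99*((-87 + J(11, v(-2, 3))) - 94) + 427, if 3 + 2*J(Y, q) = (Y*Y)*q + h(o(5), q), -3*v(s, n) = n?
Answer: -47755/2 ≈ -23878.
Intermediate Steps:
v(s, n) = -n/3
h(j, R) = R*j
J(Y, q) = -3/2 + 5*q/2 + q*Y**2/2 (J(Y, q) = -3/2 + ((Y*Y)*q + q*5)/2 = -3/2 + (Y**2*q + 5*q)/2 = -3/2 + (q*Y**2 + 5*q)/2 = -3/2 + (5*q + q*Y**2)/2 = -3/2 + (5*q/2 + q*Y**2/2) = -3/2 + 5*q/2 + q*Y**2/2)
99*((-87 + J(11, v(-2, 3))) - 94) + 427 = 99*((-87 + (-3/2 + 5*(-1/3*3)/2 + (1/2)*(-1/3*3)*11**2)) - 94) + 427 = 99*((-87 + (-3/2 + (5/2)*(-1) + (1/2)*(-1)*121)) - 94) + 427 = 99*((-87 + (-3/2 - 5/2 - 121/2)) - 94) + 427 = 99*((-87 - 129/2) - 94) + 427 = 99*(-303/2 - 94) + 427 = 99*(-491/2) + 427 = -48609/2 + 427 = -47755/2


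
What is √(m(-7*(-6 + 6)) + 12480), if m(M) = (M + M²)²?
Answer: 8*√195 ≈ 111.71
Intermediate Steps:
√(m(-7*(-6 + 6)) + 12480) = √((-7*(-6 + 6))²*(1 - 7*(-6 + 6))² + 12480) = √((-7*0)²*(1 - 7*0)² + 12480) = √(0²*(1 + 0)² + 12480) = √(0*1² + 12480) = √(0*1 + 12480) = √(0 + 12480) = √12480 = 8*√195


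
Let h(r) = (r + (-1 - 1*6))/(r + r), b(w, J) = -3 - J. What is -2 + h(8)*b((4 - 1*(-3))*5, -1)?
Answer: -17/8 ≈ -2.1250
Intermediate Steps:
h(r) = (-7 + r)/(2*r) (h(r) = (r + (-1 - 6))/((2*r)) = (r - 7)*(1/(2*r)) = (-7 + r)*(1/(2*r)) = (-7 + r)/(2*r))
-2 + h(8)*b((4 - 1*(-3))*5, -1) = -2 + ((1/2)*(-7 + 8)/8)*(-3 - 1*(-1)) = -2 + ((1/2)*(1/8)*1)*(-3 + 1) = -2 + (1/16)*(-2) = -2 - 1/8 = -17/8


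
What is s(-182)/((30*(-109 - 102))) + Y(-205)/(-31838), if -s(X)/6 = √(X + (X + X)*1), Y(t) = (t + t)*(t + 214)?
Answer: 1845/15919 + I*√546/1055 ≈ 0.1159 + 0.022148*I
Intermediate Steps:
Y(t) = 2*t*(214 + t) (Y(t) = (2*t)*(214 + t) = 2*t*(214 + t))
s(X) = -6*√3*√X (s(X) = -6*√(X + (X + X)*1) = -6*√(X + (2*X)*1) = -6*√(X + 2*X) = -6*√3*√X)
s(-182)/((30*(-109 - 102))) + Y(-205)/(-31838) = (-6*√3*√(-182))/((30*(-109 - 102))) + (2*(-205)*(214 - 205))/(-31838) = (-6*√3*I*√182)/((30*(-211))) + (2*(-205)*9)*(-1/31838) = -6*I*√546/(-6330) - 3690*(-1/31838) = -6*I*√546*(-1/6330) + 1845/15919 = I*√546/1055 + 1845/15919 = 1845/15919 + I*√546/1055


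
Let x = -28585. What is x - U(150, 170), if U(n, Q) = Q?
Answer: -28755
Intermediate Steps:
x - U(150, 170) = -28585 - 1*170 = -28585 - 170 = -28755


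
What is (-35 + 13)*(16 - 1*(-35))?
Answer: -1122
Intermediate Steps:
(-35 + 13)*(16 - 1*(-35)) = -22*(16 + 35) = -22*51 = -1122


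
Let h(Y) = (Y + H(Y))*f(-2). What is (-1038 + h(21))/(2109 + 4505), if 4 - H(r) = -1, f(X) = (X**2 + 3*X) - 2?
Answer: -571/3307 ≈ -0.17266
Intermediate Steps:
f(X) = -2 + X**2 + 3*X
H(r) = 5 (H(r) = 4 - 1*(-1) = 4 + 1 = 5)
h(Y) = -20 - 4*Y (h(Y) = (Y + 5)*(-2 + (-2)**2 + 3*(-2)) = (5 + Y)*(-2 + 4 - 6) = (5 + Y)*(-4) = -20 - 4*Y)
(-1038 + h(21))/(2109 + 4505) = (-1038 + (-20 - 4*21))/(2109 + 4505) = (-1038 + (-20 - 84))/6614 = (-1038 - 104)*(1/6614) = -1142*1/6614 = -571/3307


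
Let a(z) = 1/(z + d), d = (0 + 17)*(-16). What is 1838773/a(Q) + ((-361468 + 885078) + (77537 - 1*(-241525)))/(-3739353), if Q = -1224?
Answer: -10286228716310696/3739353 ≈ -2.7508e+9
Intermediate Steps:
d = -272 (d = 17*(-16) = -272)
a(z) = 1/(-272 + z) (a(z) = 1/(z - 272) = 1/(-272 + z))
1838773/a(Q) + ((-361468 + 885078) + (77537 - 1*(-241525)))/(-3739353) = 1838773/(1/(-272 - 1224)) + ((-361468 + 885078) + (77537 - 1*(-241525)))/(-3739353) = 1838773/(1/(-1496)) + (523610 + (77537 + 241525))*(-1/3739353) = 1838773/(-1/1496) + (523610 + 319062)*(-1/3739353) = 1838773*(-1496) + 842672*(-1/3739353) = -2750804408 - 842672/3739353 = -10286228716310696/3739353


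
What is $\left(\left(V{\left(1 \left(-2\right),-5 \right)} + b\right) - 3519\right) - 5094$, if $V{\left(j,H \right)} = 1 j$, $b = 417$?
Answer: $-8198$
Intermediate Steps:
$V{\left(j,H \right)} = j$
$\left(\left(V{\left(1 \left(-2\right),-5 \right)} + b\right) - 3519\right) - 5094 = \left(\left(1 \left(-2\right) + 417\right) - 3519\right) - 5094 = \left(\left(-2 + 417\right) - 3519\right) - 5094 = \left(415 - 3519\right) - 5094 = -3104 - 5094 = -8198$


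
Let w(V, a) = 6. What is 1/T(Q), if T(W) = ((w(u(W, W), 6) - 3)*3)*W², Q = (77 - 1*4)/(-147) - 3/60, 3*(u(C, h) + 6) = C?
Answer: 960400/2582449 ≈ 0.37189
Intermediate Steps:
u(C, h) = -6 + C/3
Q = -1607/2940 (Q = (77 - 4)*(-1/147) - 3*1/60 = 73*(-1/147) - 1/20 = -73/147 - 1/20 = -1607/2940 ≈ -0.54660)
T(W) = 9*W² (T(W) = ((6 - 3)*3)*W² = (3*3)*W² = 9*W²)
1/T(Q) = 1/(9*(-1607/2940)²) = 1/(9*(2582449/8643600)) = 1/(2582449/960400) = 960400/2582449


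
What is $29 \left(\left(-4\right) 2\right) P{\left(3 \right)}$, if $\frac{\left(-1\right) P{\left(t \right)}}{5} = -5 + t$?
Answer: $-2320$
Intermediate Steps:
$P{\left(t \right)} = 25 - 5 t$ ($P{\left(t \right)} = - 5 \left(-5 + t\right) = 25 - 5 t$)
$29 \left(\left(-4\right) 2\right) P{\left(3 \right)} = 29 \left(\left(-4\right) 2\right) \left(25 - 15\right) = 29 \left(-8\right) \left(25 - 15\right) = \left(-232\right) 10 = -2320$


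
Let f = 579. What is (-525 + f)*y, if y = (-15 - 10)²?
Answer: 33750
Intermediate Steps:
y = 625 (y = (-25)² = 625)
(-525 + f)*y = (-525 + 579)*625 = 54*625 = 33750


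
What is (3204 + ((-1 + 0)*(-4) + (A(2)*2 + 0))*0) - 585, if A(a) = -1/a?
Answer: 2619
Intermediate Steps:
(3204 + ((-1 + 0)*(-4) + (A(2)*2 + 0))*0) - 585 = (3204 + ((-1 + 0)*(-4) + (-1/2*2 + 0))*0) - 585 = (3204 + (-1*(-4) + (-1*1/2*2 + 0))*0) - 585 = (3204 + (4 + (-1/2*2 + 0))*0) - 585 = (3204 + (4 + (-1 + 0))*0) - 585 = (3204 + (4 - 1)*0) - 585 = (3204 + 3*0) - 585 = (3204 + 0) - 585 = 3204 - 585 = 2619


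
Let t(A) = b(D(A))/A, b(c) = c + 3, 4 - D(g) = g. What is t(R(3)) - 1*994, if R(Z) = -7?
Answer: -996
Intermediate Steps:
D(g) = 4 - g
b(c) = 3 + c
t(A) = (7 - A)/A (t(A) = (3 + (4 - A))/A = (7 - A)/A)
t(R(3)) - 1*994 = (7 - 1*(-7))/(-7) - 1*994 = -(7 + 7)/7 - 994 = -⅐*14 - 994 = -2 - 994 = -996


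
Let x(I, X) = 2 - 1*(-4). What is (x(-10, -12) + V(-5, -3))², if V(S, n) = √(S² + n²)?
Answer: (6 + √34)² ≈ 139.97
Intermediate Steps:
x(I, X) = 6 (x(I, X) = 2 + 4 = 6)
(x(-10, -12) + V(-5, -3))² = (6 + √((-5)² + (-3)²))² = (6 + √(25 + 9))² = (6 + √34)²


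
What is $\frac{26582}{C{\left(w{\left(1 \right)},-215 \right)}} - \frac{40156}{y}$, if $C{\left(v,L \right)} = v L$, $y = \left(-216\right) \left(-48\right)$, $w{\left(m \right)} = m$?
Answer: $- \frac{71058929}{557280} \approx -127.51$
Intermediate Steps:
$y = 10368$
$C{\left(v,L \right)} = L v$
$\frac{26582}{C{\left(w{\left(1 \right)},-215 \right)}} - \frac{40156}{y} = \frac{26582}{\left(-215\right) 1} - \frac{40156}{10368} = \frac{26582}{-215} - \frac{10039}{2592} = 26582 \left(- \frac{1}{215}\right) - \frac{10039}{2592} = - \frac{26582}{215} - \frac{10039}{2592} = - \frac{71058929}{557280}$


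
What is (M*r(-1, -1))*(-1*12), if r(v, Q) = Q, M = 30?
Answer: 360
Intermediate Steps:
(M*r(-1, -1))*(-1*12) = (30*(-1))*(-1*12) = -30*(-12) = 360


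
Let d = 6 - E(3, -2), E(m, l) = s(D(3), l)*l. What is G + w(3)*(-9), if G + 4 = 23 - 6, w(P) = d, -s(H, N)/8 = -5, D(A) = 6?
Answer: -761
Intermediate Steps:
s(H, N) = 40 (s(H, N) = -8*(-5) = 40)
E(m, l) = 40*l
d = 86 (d = 6 - 40*(-2) = 6 - 1*(-80) = 6 + 80 = 86)
w(P) = 86
G = 13 (G = -4 + (23 - 6) = -4 + 17 = 13)
G + w(3)*(-9) = 13 + 86*(-9) = 13 - 774 = -761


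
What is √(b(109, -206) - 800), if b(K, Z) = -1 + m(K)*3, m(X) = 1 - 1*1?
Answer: 3*I*√89 ≈ 28.302*I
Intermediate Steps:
m(X) = 0 (m(X) = 1 - 1 = 0)
b(K, Z) = -1 (b(K, Z) = -1 + 0*3 = -1 + 0 = -1)
√(b(109, -206) - 800) = √(-1 - 800) = √(-801) = 3*I*√89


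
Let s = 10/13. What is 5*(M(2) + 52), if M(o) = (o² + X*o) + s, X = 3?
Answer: 4080/13 ≈ 313.85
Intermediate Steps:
s = 10/13 (s = 10*(1/13) = 10/13 ≈ 0.76923)
M(o) = 10/13 + o² + 3*o (M(o) = (o² + 3*o) + 10/13 = 10/13 + o² + 3*o)
5*(M(2) + 52) = 5*((10/13 + 2² + 3*2) + 52) = 5*((10/13 + 4 + 6) + 52) = 5*(140/13 + 52) = 5*(816/13) = 4080/13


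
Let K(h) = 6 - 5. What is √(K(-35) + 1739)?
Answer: 2*√435 ≈ 41.713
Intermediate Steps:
K(h) = 1
√(K(-35) + 1739) = √(1 + 1739) = √1740 = 2*√435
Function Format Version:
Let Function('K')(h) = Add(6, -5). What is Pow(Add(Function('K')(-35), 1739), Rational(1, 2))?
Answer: Mul(2, Pow(435, Rational(1, 2))) ≈ 41.713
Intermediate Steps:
Function('K')(h) = 1
Pow(Add(Function('K')(-35), 1739), Rational(1, 2)) = Pow(Add(1, 1739), Rational(1, 2)) = Pow(1740, Rational(1, 2)) = Mul(2, Pow(435, Rational(1, 2)))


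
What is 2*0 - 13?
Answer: -13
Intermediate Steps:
2*0 - 13 = 0 - 13 = -13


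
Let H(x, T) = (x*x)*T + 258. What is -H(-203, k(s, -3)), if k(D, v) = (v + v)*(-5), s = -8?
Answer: -1236528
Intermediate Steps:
k(D, v) = -10*v (k(D, v) = (2*v)*(-5) = -10*v)
H(x, T) = 258 + T*x² (H(x, T) = x²*T + 258 = T*x² + 258 = 258 + T*x²)
-H(-203, k(s, -3)) = -(258 - 10*(-3)*(-203)²) = -(258 + 30*41209) = -(258 + 1236270) = -1*1236528 = -1236528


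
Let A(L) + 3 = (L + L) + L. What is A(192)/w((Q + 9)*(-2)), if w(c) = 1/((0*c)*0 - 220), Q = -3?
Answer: -126060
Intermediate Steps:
A(L) = -3 + 3*L (A(L) = -3 + ((L + L) + L) = -3 + (2*L + L) = -3 + 3*L)
w(c) = -1/220 (w(c) = 1/(0*0 - 220) = 1/(0 - 220) = 1/(-220) = -1/220)
A(192)/w((Q + 9)*(-2)) = (-3 + 3*192)/(-1/220) = (-3 + 576)*(-220) = 573*(-220) = -126060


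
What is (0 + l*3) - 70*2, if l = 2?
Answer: -134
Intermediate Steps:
(0 + l*3) - 70*2 = (0 + 2*3) - 70*2 = (0 + 6) - 140 = 6 - 140 = -134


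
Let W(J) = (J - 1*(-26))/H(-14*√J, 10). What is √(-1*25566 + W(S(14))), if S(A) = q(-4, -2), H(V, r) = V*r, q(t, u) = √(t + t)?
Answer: √35*√(-3579240 + 2^(¼)*I^(3/2)*(13 + I*√2))/70 ≈ 0.00021761 + 159.89*I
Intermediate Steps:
q(t, u) = √2*√t (q(t, u) = √(2*t) = √2*√t)
S(A) = 2*I*√2 (S(A) = √2*√(-4) = √2*(2*I) = 2*I*√2)
W(J) = -(26 + J)/(140*√J) (W(J) = (J - 1*(-26))/((-14*√J*10)) = (J + 26)/((-140*√J)) = (26 + J)*(-1/(140*√J)) = -(26 + J)/(140*√J))
√(-1*25566 + W(S(14))) = √(-1*25566 + (-26 - 2*I*√2)/(140*√(2*I*√2))) = √(-25566 + (2^(¼)*(-I^(3/2))/2)*(-26 - 2*I*√2)/140) = √(-25566 - 2^(¼)*I^(3/2)*(-26 - 2*I*√2)/280)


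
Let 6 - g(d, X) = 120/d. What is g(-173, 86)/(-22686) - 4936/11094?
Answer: -1615421455/3628364811 ≈ -0.44522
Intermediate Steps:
g(d, X) = 6 - 120/d
g(-173, 86)/(-22686) - 4936/11094 = (6 - 120/(-173))/(-22686) - 4936/11094 = (6 - 120*(-1/173))*(-1/22686) - 4936*1/11094 = (6 + 120/173)*(-1/22686) - 2468/5547 = (1158/173)*(-1/22686) - 2468/5547 = -193/654113 - 2468/5547 = -1615421455/3628364811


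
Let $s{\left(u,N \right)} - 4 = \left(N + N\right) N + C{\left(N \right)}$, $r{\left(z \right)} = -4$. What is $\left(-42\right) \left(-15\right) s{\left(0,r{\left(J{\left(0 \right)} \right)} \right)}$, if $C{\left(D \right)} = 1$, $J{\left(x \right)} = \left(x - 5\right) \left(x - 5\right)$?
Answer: $23310$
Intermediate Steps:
$J{\left(x \right)} = \left(-5 + x\right)^{2}$ ($J{\left(x \right)} = \left(-5 + x\right) \left(-5 + x\right) = \left(-5 + x\right)^{2}$)
$s{\left(u,N \right)} = 5 + 2 N^{2}$ ($s{\left(u,N \right)} = 4 + \left(\left(N + N\right) N + 1\right) = 4 + \left(2 N N + 1\right) = 4 + \left(2 N^{2} + 1\right) = 4 + \left(1 + 2 N^{2}\right) = 5 + 2 N^{2}$)
$\left(-42\right) \left(-15\right) s{\left(0,r{\left(J{\left(0 \right)} \right)} \right)} = \left(-42\right) \left(-15\right) \left(5 + 2 \left(-4\right)^{2}\right) = 630 \left(5 + 2 \cdot 16\right) = 630 \left(5 + 32\right) = 630 \cdot 37 = 23310$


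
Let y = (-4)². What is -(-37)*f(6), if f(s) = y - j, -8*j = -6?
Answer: 2257/4 ≈ 564.25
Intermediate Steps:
j = ¾ (j = -⅛*(-6) = ¾ ≈ 0.75000)
y = 16
f(s) = 61/4 (f(s) = 16 - 1*¾ = 16 - ¾ = 61/4)
-(-37)*f(6) = -(-37)*61/4 = -1*(-2257/4) = 2257/4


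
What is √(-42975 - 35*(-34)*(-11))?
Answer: I*√56065 ≈ 236.78*I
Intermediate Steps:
√(-42975 - 35*(-34)*(-11)) = √(-42975 + 1190*(-11)) = √(-42975 - 13090) = √(-56065) = I*√56065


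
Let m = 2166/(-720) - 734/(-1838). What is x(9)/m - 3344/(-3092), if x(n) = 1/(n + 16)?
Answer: 1185616132/1112033935 ≈ 1.0662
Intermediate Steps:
x(n) = 1/(16 + n)
m = -287719/110280 (m = 2166*(-1/720) - 734*(-1/1838) = -361/120 + 367/919 = -287719/110280 ≈ -2.6090)
x(9)/m - 3344/(-3092) = 1/((16 + 9)*(-287719/110280)) - 3344/(-3092) = -110280/287719/25 - 3344*(-1/3092) = (1/25)*(-110280/287719) + 836/773 = -22056/1438595 + 836/773 = 1185616132/1112033935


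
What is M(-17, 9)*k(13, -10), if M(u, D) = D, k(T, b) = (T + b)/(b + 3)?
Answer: -27/7 ≈ -3.8571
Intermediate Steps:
k(T, b) = (T + b)/(3 + b)
M(-17, 9)*k(13, -10) = 9*((13 - 10)/(3 - 10)) = 9*(3/(-7)) = 9*(-⅐*3) = 9*(-3/7) = -27/7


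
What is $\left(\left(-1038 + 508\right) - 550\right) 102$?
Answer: $-110160$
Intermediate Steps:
$\left(\left(-1038 + 508\right) - 550\right) 102 = \left(-530 - 550\right) 102 = \left(-1080\right) 102 = -110160$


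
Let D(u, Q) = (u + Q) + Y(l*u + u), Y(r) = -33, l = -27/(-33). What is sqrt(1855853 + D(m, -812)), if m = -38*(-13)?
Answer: sqrt(1855502) ≈ 1362.2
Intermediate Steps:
l = 9/11 (l = -27*(-1/33) = 9/11 ≈ 0.81818)
m = 494
D(u, Q) = -33 + Q + u (D(u, Q) = (u + Q) - 33 = (Q + u) - 33 = -33 + Q + u)
sqrt(1855853 + D(m, -812)) = sqrt(1855853 + (-33 - 812 + 494)) = sqrt(1855853 - 351) = sqrt(1855502)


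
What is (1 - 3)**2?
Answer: 4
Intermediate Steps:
(1 - 3)**2 = (-2)**2 = 4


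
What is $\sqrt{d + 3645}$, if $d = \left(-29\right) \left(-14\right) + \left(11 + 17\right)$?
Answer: $\sqrt{4079} \approx 63.867$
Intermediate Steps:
$d = 434$ ($d = 406 + 28 = 434$)
$\sqrt{d + 3645} = \sqrt{434 + 3645} = \sqrt{4079}$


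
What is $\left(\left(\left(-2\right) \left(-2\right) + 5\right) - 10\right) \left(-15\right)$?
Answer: $15$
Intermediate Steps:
$\left(\left(\left(-2\right) \left(-2\right) + 5\right) - 10\right) \left(-15\right) = \left(\left(4 + 5\right) - 10\right) \left(-15\right) = \left(9 - 10\right) \left(-15\right) = \left(-1\right) \left(-15\right) = 15$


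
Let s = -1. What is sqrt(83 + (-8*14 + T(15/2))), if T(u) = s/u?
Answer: I*sqrt(6555)/15 ≈ 5.3975*I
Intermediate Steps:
T(u) = -1/u
sqrt(83 + (-8*14 + T(15/2))) = sqrt(83 + (-8*14 - 1/(15/2))) = sqrt(83 + (-112 - 1/(15*(1/2)))) = sqrt(83 + (-112 - 1/15/2)) = sqrt(83 + (-112 - 1*2/15)) = sqrt(83 + (-112 - 2/15)) = sqrt(83 - 1682/15) = sqrt(-437/15) = I*sqrt(6555)/15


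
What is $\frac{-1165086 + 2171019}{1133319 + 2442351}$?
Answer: $\frac{335311}{1191890} \approx 0.28133$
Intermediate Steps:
$\frac{-1165086 + 2171019}{1133319 + 2442351} = \frac{1005933}{3575670} = 1005933 \cdot \frac{1}{3575670} = \frac{335311}{1191890}$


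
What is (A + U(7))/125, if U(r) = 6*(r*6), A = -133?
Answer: 119/125 ≈ 0.95200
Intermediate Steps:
U(r) = 36*r (U(r) = 6*(6*r) = 36*r)
(A + U(7))/125 = (-133 + 36*7)/125 = (-133 + 252)*(1/125) = 119*(1/125) = 119/125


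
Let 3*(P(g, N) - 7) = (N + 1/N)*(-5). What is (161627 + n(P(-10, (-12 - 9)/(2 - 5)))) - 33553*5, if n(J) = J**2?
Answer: -2696249/441 ≈ -6113.9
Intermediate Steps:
P(g, N) = 7 - 5*N/3 - 5/(3*N) (P(g, N) = 7 + ((N + 1/N)*(-5))/3 = 7 + (-5*N - 5/N)/3 = 7 + (-5*N/3 - 5/(3*N)) = 7 - 5*N/3 - 5/(3*N))
(161627 + n(P(-10, (-12 - 9)/(2 - 5)))) - 33553*5 = (161627 + (7 - 5*(-12 - 9)/(3*(2 - 5)) - 5*(2 - 5)/(-12 - 9)/3)**2) - 33553*5 = (161627 + (7 - (-35)/(-3) - 5/(3*((-21/(-3)))))**2) - 167765 = (161627 + (7 - (-35)*(-1)/3 - 5/(3*((-21*(-1/3)))))**2) - 167765 = (161627 + (7 - 5/3*7 - 5/3/7)**2) - 167765 = (161627 + (7 - 35/3 - 5/3*1/7)**2) - 167765 = (161627 + (7 - 35/3 - 5/21)**2) - 167765 = (161627 + (-103/21)**2) - 167765 = (161627 + 10609/441) - 167765 = 71288116/441 - 167765 = -2696249/441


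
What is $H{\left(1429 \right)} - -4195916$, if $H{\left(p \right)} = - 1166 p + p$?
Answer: $2531131$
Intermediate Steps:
$H{\left(p \right)} = - 1165 p$
$H{\left(1429 \right)} - -4195916 = \left(-1165\right) 1429 - -4195916 = -1664785 + 4195916 = 2531131$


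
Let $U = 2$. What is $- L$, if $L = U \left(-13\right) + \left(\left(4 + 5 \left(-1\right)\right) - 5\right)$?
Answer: $32$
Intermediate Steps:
$L = -32$ ($L = 2 \left(-13\right) + \left(\left(4 + 5 \left(-1\right)\right) - 5\right) = -26 + \left(\left(4 - 5\right) - 5\right) = -26 - 6 = -32$)
$- L = \left(-1\right) \left(-32\right) = 32$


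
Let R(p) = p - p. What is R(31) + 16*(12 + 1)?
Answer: 208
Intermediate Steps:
R(p) = 0
R(31) + 16*(12 + 1) = 0 + 16*(12 + 1) = 0 + 16*13 = 0 + 208 = 208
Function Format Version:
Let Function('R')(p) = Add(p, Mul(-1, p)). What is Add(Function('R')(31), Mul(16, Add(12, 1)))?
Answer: 208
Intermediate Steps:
Function('R')(p) = 0
Add(Function('R')(31), Mul(16, Add(12, 1))) = Add(0, Mul(16, Add(12, 1))) = Add(0, Mul(16, 13)) = Add(0, 208) = 208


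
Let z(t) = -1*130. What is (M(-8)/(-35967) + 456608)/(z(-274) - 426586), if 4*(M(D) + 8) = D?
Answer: -8211409973/7673847186 ≈ -1.0701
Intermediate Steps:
z(t) = -130
M(D) = -8 + D/4
(M(-8)/(-35967) + 456608)/(z(-274) - 426586) = ((-8 + (1/4)*(-8))/(-35967) + 456608)/(-130 - 426586) = ((-8 - 2)*(-1/35967) + 456608)/(-426716) = (-10*(-1/35967) + 456608)*(-1/426716) = (10/35967 + 456608)*(-1/426716) = (16422819946/35967)*(-1/426716) = -8211409973/7673847186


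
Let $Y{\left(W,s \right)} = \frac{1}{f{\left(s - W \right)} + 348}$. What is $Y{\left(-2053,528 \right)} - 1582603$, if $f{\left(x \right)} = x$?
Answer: $- \frac{4635444186}{2929} \approx -1.5826 \cdot 10^{6}$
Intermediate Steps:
$Y{\left(W,s \right)} = \frac{1}{348 + s - W}$ ($Y{\left(W,s \right)} = \frac{1}{\left(s - W\right) + 348} = \frac{1}{348 + s - W}$)
$Y{\left(-2053,528 \right)} - 1582603 = \frac{1}{348 + 528 - -2053} - 1582603 = \frac{1}{348 + 528 + 2053} - 1582603 = \frac{1}{2929} - 1582603 = - \frac{4635444186}{2929}$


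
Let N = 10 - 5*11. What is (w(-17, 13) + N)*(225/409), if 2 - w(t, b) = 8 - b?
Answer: -8550/409 ≈ -20.905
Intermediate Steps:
w(t, b) = -6 + b (w(t, b) = 2 - (8 - b) = 2 + (-8 + b) = -6 + b)
N = -45 (N = 10 - 55 = -45)
(w(-17, 13) + N)*(225/409) = ((-6 + 13) - 45)*(225/409) = (7 - 45)*(225*(1/409)) = -38*225/409 = -8550/409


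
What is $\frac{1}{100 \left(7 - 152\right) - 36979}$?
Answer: $- \frac{1}{51479} \approx -1.9425 \cdot 10^{-5}$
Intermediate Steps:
$\frac{1}{100 \left(7 - 152\right) - 36979} = \frac{1}{100 \left(-145\right) - 36979} = \frac{1}{-14500 - 36979} = \frac{1}{-51479} = - \frac{1}{51479}$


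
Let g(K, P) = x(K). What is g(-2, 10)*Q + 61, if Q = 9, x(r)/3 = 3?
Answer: 142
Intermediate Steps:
x(r) = 9 (x(r) = 3*3 = 9)
g(K, P) = 9
g(-2, 10)*Q + 61 = 9*9 + 61 = 81 + 61 = 142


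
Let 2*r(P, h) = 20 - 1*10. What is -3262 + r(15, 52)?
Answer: -3257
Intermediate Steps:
r(P, h) = 5 (r(P, h) = (20 - 1*10)/2 = (20 - 10)/2 = (1/2)*10 = 5)
-3262 + r(15, 52) = -3262 + 5 = -3257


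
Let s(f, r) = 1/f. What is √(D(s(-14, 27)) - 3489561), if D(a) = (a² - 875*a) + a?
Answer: I*√683941719/14 ≈ 1868.0*I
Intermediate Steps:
D(a) = a² - 874*a
√(D(s(-14, 27)) - 3489561) = √((-874 + 1/(-14))/(-14) - 3489561) = √(-(-874 - 1/14)/14 - 3489561) = √(-1/14*(-12237/14) - 3489561) = √(12237/196 - 3489561) = √(-683941719/196) = I*√683941719/14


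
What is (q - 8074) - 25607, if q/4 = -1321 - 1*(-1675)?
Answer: -32265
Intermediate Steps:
q = 1416 (q = 4*(-1321 - 1*(-1675)) = 4*(-1321 + 1675) = 4*354 = 1416)
(q - 8074) - 25607 = (1416 - 8074) - 25607 = -6658 - 25607 = -32265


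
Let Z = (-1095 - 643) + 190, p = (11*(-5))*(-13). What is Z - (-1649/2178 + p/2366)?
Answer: -153360170/99099 ≈ -1547.5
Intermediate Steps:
p = 715 (p = -55*(-13) = 715)
Z = -1548 (Z = -1738 + 190 = -1548)
Z - (-1649/2178 + p/2366) = -1548 - (-1649/2178 + 715/2366) = -1548 - (-1649*1/2178 + 715*(1/2366)) = -1548 - (-1649/2178 + 55/182) = -1548 - 1*(-45082/99099) = -1548 + 45082/99099 = -153360170/99099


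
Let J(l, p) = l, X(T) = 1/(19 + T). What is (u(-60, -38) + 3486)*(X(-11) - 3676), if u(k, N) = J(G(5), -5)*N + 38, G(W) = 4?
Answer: -24790101/2 ≈ -1.2395e+7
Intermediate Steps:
u(k, N) = 38 + 4*N (u(k, N) = 4*N + 38 = 38 + 4*N)
(u(-60, -38) + 3486)*(X(-11) - 3676) = ((38 + 4*(-38)) + 3486)*(1/(19 - 11) - 3676) = ((38 - 152) + 3486)*(1/8 - 3676) = (-114 + 3486)*(⅛ - 3676) = 3372*(-29407/8) = -24790101/2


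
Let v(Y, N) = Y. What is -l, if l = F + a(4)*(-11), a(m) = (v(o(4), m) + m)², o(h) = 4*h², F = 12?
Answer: 50852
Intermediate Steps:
a(m) = (64 + m)² (a(m) = (4*4² + m)² = (4*16 + m)² = (64 + m)²)
l = -50852 (l = 12 + (64 + 4)²*(-11) = 12 + 68²*(-11) = 12 + 4624*(-11) = 12 - 50864 = -50852)
-l = -1*(-50852) = 50852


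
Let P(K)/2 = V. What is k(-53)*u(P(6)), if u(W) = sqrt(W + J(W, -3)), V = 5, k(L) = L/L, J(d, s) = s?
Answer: sqrt(7) ≈ 2.6458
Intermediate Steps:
k(L) = 1
P(K) = 10 (P(K) = 2*5 = 10)
u(W) = sqrt(-3 + W) (u(W) = sqrt(W - 3) = sqrt(-3 + W))
k(-53)*u(P(6)) = 1*sqrt(-3 + 10) = 1*sqrt(7) = sqrt(7)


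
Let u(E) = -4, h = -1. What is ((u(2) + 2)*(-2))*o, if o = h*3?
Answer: -12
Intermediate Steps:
o = -3 (o = -1*3 = -3)
((u(2) + 2)*(-2))*o = ((-4 + 2)*(-2))*(-3) = -2*(-2)*(-3) = 4*(-3) = -12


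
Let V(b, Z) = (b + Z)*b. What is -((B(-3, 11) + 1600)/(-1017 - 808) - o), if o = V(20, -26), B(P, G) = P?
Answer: -217403/1825 ≈ -119.12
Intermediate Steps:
V(b, Z) = b*(Z + b) (V(b, Z) = (Z + b)*b = b*(Z + b))
o = -120 (o = 20*(-26 + 20) = 20*(-6) = -120)
-((B(-3, 11) + 1600)/(-1017 - 808) - o) = -((-3 + 1600)/(-1017 - 808) - 1*(-120)) = -(1597/(-1825) + 120) = -(1597*(-1/1825) + 120) = -(-1597/1825 + 120) = -1*217403/1825 = -217403/1825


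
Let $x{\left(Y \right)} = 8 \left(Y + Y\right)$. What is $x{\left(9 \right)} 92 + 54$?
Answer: $13302$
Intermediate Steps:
$x{\left(Y \right)} = 16 Y$ ($x{\left(Y \right)} = 8 \cdot 2 Y = 16 Y$)
$x{\left(9 \right)} 92 + 54 = 16 \cdot 9 \cdot 92 + 54 = 144 \cdot 92 + 54 = 13248 + 54 = 13302$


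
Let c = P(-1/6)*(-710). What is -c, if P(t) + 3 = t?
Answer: -6745/3 ≈ -2248.3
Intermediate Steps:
P(t) = -3 + t
c = 6745/3 (c = (-3 - 1/6)*(-710) = (-3 - 1*⅙)*(-710) = (-3 - ⅙)*(-710) = -19/6*(-710) = 6745/3 ≈ 2248.3)
-c = -1*6745/3 = -6745/3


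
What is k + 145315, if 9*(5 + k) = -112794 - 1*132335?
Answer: 1062661/9 ≈ 1.1807e+5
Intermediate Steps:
k = -245174/9 (k = -5 + (-112794 - 1*132335)/9 = -5 + (-112794 - 132335)/9 = -5 + (⅑)*(-245129) = -5 - 245129/9 = -245174/9 ≈ -27242.)
k + 145315 = -245174/9 + 145315 = 1062661/9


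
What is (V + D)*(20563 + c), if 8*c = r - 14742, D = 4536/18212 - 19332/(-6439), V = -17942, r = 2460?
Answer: -10006810043386303/29316767 ≈ -3.4133e+8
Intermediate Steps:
D = 95320422/29316767 (D = 4536*(1/18212) - 19332*(-1/6439) = 1134/4553 + 19332/6439 = 95320422/29316767 ≈ 3.2514)
c = -6141/4 (c = (2460 - 14742)/8 = (1/8)*(-12282) = -6141/4 ≈ -1535.3)
(V + D)*(20563 + c) = (-17942 + 95320422/29316767)*(20563 - 6141/4) = -525906113092/29316767*76111/4 = -10006810043386303/29316767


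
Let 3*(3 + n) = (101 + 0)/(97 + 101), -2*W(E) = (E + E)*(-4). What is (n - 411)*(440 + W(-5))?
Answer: -17207050/99 ≈ -1.7381e+5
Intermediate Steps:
W(E) = 4*E (W(E) = -(E + E)*(-4)/2 = -2*E*(-4)/2 = -(-4)*E = 4*E)
n = -1681/594 (n = -3 + ((101 + 0)/(97 + 101))/3 = -3 + (101/198)/3 = -3 + (101*(1/198))/3 = -3 + (⅓)*(101/198) = -3 + 101/594 = -1681/594 ≈ -2.8300)
(n - 411)*(440 + W(-5)) = (-1681/594 - 411)*(440 + 4*(-5)) = -245815*(440 - 20)/594 = -245815/594*420 = -17207050/99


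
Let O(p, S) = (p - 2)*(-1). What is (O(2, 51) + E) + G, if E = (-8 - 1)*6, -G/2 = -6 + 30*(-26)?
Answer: 1518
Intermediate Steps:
O(p, S) = 2 - p (O(p, S) = (-2 + p)*(-1) = 2 - p)
G = 1572 (G = -2*(-6 + 30*(-26)) = -2*(-6 - 780) = -2*(-786) = 1572)
E = -54 (E = -9*6 = -54)
(O(2, 51) + E) + G = ((2 - 1*2) - 54) + 1572 = ((2 - 2) - 54) + 1572 = (0 - 54) + 1572 = -54 + 1572 = 1518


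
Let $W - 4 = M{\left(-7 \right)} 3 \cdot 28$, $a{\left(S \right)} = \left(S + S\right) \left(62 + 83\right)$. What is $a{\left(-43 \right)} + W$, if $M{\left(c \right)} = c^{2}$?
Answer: $-8350$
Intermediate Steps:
$a{\left(S \right)} = 290 S$ ($a{\left(S \right)} = 2 S 145 = 290 S$)
$W = 4120$ ($W = 4 + \left(-7\right)^{2} \cdot 3 \cdot 28 = 4 + 49 \cdot 3 \cdot 28 = 4 + 147 \cdot 28 = 4 + 4116 = 4120$)
$a{\left(-43 \right)} + W = 290 \left(-43\right) + 4120 = -12470 + 4120 = -8350$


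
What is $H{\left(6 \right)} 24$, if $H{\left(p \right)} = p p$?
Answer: $864$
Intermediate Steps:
$H{\left(p \right)} = p^{2}$
$H{\left(6 \right)} 24 = 6^{2} \cdot 24 = 36 \cdot 24 = 864$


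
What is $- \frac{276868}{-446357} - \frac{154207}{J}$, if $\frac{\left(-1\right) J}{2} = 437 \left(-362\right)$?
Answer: $\frac{18766338885}{141221998516} \approx 0.13289$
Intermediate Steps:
$J = 316388$ ($J = - 2 \cdot 437 \left(-362\right) = \left(-2\right) \left(-158194\right) = 316388$)
$- \frac{276868}{-446357} - \frac{154207}{J} = - \frac{276868}{-446357} - \frac{154207}{316388} = \left(-276868\right) \left(- \frac{1}{446357}\right) - \frac{154207}{316388} = \frac{276868}{446357} - \frac{154207}{316388} = \frac{18766338885}{141221998516}$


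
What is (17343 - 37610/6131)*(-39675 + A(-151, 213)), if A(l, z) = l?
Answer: -4233198055798/6131 ≈ -6.9046e+8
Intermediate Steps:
(17343 - 37610/6131)*(-39675 + A(-151, 213)) = (17343 - 37610/6131)*(-39675 - 151) = (17343 - 37610*1/6131)*(-39826) = (17343 - 37610/6131)*(-39826) = (106292323/6131)*(-39826) = -4233198055798/6131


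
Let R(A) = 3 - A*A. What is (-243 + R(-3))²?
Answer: 62001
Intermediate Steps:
R(A) = 3 - A²
(-243 + R(-3))² = (-243 + (3 - 1*(-3)²))² = (-243 + (3 - 1*9))² = (-243 + (3 - 9))² = (-243 - 6)² = (-249)² = 62001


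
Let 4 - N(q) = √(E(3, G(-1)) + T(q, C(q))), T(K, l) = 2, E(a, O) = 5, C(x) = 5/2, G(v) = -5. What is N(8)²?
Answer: (4 - √7)² ≈ 1.8340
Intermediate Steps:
C(x) = 5/2 (C(x) = 5*(½) = 5/2)
N(q) = 4 - √7 (N(q) = 4 - √(5 + 2) = 4 - √7)
N(8)² = (4 - √7)²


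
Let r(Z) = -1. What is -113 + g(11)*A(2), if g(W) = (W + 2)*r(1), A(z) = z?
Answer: -139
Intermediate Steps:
g(W) = -2 - W (g(W) = (W + 2)*(-1) = (2 + W)*(-1) = -2 - W)
-113 + g(11)*A(2) = -113 + (-2 - 1*11)*2 = -113 + (-2 - 11)*2 = -113 - 13*2 = -113 - 26 = -139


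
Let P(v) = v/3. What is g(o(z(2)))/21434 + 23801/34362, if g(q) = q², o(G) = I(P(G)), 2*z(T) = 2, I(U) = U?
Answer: 14170957/20458753 ≈ 0.69266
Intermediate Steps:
P(v) = v/3 (P(v) = v*(⅓) = v/3)
z(T) = 1 (z(T) = (½)*2 = 1)
o(G) = G/3
g(o(z(2)))/21434 + 23801/34362 = ((⅓)*1)²/21434 + 23801/34362 = (⅓)²*(1/21434) + 23801*(1/34362) = (⅑)*(1/21434) + 23801/34362 = 1/192906 + 23801/34362 = 14170957/20458753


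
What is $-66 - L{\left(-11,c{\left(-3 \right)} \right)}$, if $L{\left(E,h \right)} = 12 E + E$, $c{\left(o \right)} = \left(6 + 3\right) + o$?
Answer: $77$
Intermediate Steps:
$c{\left(o \right)} = 9 + o$
$L{\left(E,h \right)} = 13 E$
$-66 - L{\left(-11,c{\left(-3 \right)} \right)} = -66 - 13 \left(-11\right) = -66 - -143 = -66 + 143 = 77$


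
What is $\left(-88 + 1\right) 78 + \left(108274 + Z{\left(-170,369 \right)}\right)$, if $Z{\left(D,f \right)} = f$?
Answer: $101857$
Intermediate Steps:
$\left(-88 + 1\right) 78 + \left(108274 + Z{\left(-170,369 \right)}\right) = \left(-88 + 1\right) 78 + \left(108274 + 369\right) = \left(-87\right) 78 + 108643 = -6786 + 108643 = 101857$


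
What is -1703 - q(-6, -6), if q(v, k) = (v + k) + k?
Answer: -1685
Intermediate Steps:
q(v, k) = v + 2*k (q(v, k) = (k + v) + k = v + 2*k)
-1703 - q(-6, -6) = -1703 - (-6 + 2*(-6)) = -1703 - (-6 - 12) = -1703 - 1*(-18) = -1703 + 18 = -1685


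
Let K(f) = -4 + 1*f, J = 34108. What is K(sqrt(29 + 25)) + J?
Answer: 34104 + 3*sqrt(6) ≈ 34111.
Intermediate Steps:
K(f) = -4 + f
K(sqrt(29 + 25)) + J = (-4 + sqrt(29 + 25)) + 34108 = (-4 + sqrt(54)) + 34108 = (-4 + 3*sqrt(6)) + 34108 = 34104 + 3*sqrt(6)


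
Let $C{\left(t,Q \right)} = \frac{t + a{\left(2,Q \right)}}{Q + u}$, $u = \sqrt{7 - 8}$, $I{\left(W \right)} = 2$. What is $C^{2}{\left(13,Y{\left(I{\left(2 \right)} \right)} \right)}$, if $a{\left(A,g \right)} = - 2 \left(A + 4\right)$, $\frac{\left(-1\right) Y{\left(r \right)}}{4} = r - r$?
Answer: $-1$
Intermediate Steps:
$Y{\left(r \right)} = 0$ ($Y{\left(r \right)} = - 4 \left(r - r\right) = \left(-4\right) 0 = 0$)
$a{\left(A,g \right)} = -8 - 2 A$ ($a{\left(A,g \right)} = - 2 \left(4 + A\right) = -8 - 2 A$)
$u = i$ ($u = \sqrt{-1} = i \approx 1.0 i$)
$C{\left(t,Q \right)} = \frac{-12 + t}{i + Q}$ ($C{\left(t,Q \right)} = \frac{t - 12}{Q + i} = \frac{t - 12}{i + Q} = \frac{-12 + t}{i + Q}$)
$C^{2}{\left(13,Y{\left(I{\left(2 \right)} \right)} \right)} = \left(\frac{-12 + 13}{i + 0}\right)^{2} = \left(\frac{1}{i} 1\right)^{2} = \left(- i 1\right)^{2} = \left(- i\right)^{2} = -1$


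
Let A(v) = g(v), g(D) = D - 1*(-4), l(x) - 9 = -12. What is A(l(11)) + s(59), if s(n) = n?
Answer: 60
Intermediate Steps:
l(x) = -3 (l(x) = 9 - 12 = -3)
g(D) = 4 + D (g(D) = D + 4 = 4 + D)
A(v) = 4 + v
A(l(11)) + s(59) = (4 - 3) + 59 = 1 + 59 = 60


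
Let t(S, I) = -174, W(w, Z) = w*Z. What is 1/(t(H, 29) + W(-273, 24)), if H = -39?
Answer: -1/6726 ≈ -0.00014868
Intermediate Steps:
W(w, Z) = Z*w
1/(t(H, 29) + W(-273, 24)) = 1/(-174 + 24*(-273)) = 1/(-174 - 6552) = 1/(-6726) = -1/6726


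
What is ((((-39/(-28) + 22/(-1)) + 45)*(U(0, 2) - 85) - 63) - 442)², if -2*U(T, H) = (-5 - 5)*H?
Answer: 4272583225/784 ≈ 5.4497e+6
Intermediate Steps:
U(T, H) = 5*H (U(T, H) = -(-5 - 5)*H/2 = -(-5)*H = 5*H)
((((-39/(-28) + 22/(-1)) + 45)*(U(0, 2) - 85) - 63) - 442)² = ((((-39/(-28) + 22/(-1)) + 45)*(5*2 - 85) - 63) - 442)² = ((((-39*(-1/28) + 22*(-1)) + 45)*(10 - 85) - 63) - 442)² = ((((39/28 - 22) + 45)*(-75) - 63) - 442)² = (((-577/28 + 45)*(-75) - 63) - 442)² = (((683/28)*(-75) - 63) - 442)² = ((-51225/28 - 63) - 442)² = (-52989/28 - 442)² = (-65365/28)² = 4272583225/784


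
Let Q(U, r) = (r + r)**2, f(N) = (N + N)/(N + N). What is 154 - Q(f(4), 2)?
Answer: 138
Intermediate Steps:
f(N) = 1 (f(N) = (2*N)/((2*N)) = (2*N)*(1/(2*N)) = 1)
Q(U, r) = 4*r**2 (Q(U, r) = (2*r)**2 = 4*r**2)
154 - Q(f(4), 2) = 154 - 4*2**2 = 154 - 4*4 = 154 - 1*16 = 154 - 16 = 138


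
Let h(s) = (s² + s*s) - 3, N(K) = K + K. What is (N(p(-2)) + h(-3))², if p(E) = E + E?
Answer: 49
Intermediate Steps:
p(E) = 2*E
N(K) = 2*K
h(s) = -3 + 2*s² (h(s) = (s² + s²) - 3 = 2*s² - 3 = -3 + 2*s²)
(N(p(-2)) + h(-3))² = (2*(2*(-2)) + (-3 + 2*(-3)²))² = (2*(-4) + (-3 + 2*9))² = (-8 + (-3 + 18))² = (-8 + 15)² = 7² = 49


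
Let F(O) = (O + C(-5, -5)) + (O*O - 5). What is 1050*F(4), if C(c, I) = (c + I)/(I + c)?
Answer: 16800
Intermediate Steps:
C(c, I) = 1 (C(c, I) = (I + c)/(I + c) = 1)
F(O) = -4 + O + O² (F(O) = (O + 1) + (O*O - 5) = (1 + O) + (O² - 5) = (1 + O) + (-5 + O²) = -4 + O + O²)
1050*F(4) = 1050*(-4 + 4 + 4²) = 1050*(-4 + 4 + 16) = 1050*16 = 16800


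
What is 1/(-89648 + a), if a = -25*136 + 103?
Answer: -1/92945 ≈ -1.0759e-5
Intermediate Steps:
a = -3297 (a = -3400 + 103 = -3297)
1/(-89648 + a) = 1/(-89648 - 3297) = 1/(-92945) = -1/92945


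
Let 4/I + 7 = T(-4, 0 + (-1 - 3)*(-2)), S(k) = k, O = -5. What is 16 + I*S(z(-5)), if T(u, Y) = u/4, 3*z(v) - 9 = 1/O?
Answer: 218/15 ≈ 14.533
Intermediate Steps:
z(v) = 44/15 (z(v) = 3 + (1/3)/(-5) = 3 + (1/3)*(-1/5) = 3 - 1/15 = 44/15)
T(u, Y) = u/4 (T(u, Y) = u*(1/4) = u/4)
I = -1/2 (I = 4/(-7 + (1/4)*(-4)) = 4/(-7 - 1) = 4/(-8) = 4*(-1/8) = -1/2 ≈ -0.50000)
16 + I*S(z(-5)) = 16 - 1/2*44/15 = 16 - 22/15 = 218/15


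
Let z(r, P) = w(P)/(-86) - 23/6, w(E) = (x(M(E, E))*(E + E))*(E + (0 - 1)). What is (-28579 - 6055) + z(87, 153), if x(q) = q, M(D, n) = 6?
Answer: -9773777/258 ≈ -37883.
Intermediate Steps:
w(E) = 12*E*(-1 + E) (w(E) = (6*(E + E))*(E + (0 - 1)) = (6*(2*E))*(E - 1) = (12*E)*(-1 + E) = 12*E*(-1 + E))
z(r, P) = -23/6 - 6*P*(-1 + P)/43 (z(r, P) = (12*P*(-1 + P))/(-86) - 23/6 = (12*P*(-1 + P))*(-1/86) - 23*1/6 = -6*P*(-1 + P)/43 - 23/6 = -23/6 - 6*P*(-1 + P)/43)
(-28579 - 6055) + z(87, 153) = (-28579 - 6055) + (-23/6 - 6/43*153*(-1 + 153)) = -34634 + (-23/6 - 6/43*153*152) = -34634 + (-23/6 - 139536/43) = -34634 - 838205/258 = -9773777/258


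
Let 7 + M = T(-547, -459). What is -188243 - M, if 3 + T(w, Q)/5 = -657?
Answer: -184936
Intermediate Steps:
T(w, Q) = -3300 (T(w, Q) = -15 + 5*(-657) = -15 - 3285 = -3300)
M = -3307 (M = -7 - 3300 = -3307)
-188243 - M = -188243 - 1*(-3307) = -188243 + 3307 = -184936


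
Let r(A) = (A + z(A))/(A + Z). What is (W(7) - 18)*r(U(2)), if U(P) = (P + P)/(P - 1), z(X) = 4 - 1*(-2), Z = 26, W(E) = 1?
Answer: -17/3 ≈ -5.6667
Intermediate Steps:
z(X) = 6 (z(X) = 4 + 2 = 6)
U(P) = 2*P/(-1 + P) (U(P) = (2*P)/(-1 + P) = 2*P/(-1 + P))
r(A) = (6 + A)/(26 + A) (r(A) = (A + 6)/(A + 26) = (6 + A)/(26 + A))
(W(7) - 18)*r(U(2)) = (1 - 18)*((6 + 2*2/(-1 + 2))/(26 + 2*2/(-1 + 2))) = -17*(6 + 2*2/1)/(26 + 2*2/1) = -17*(6 + 2*2*1)/(26 + 2*2*1) = -17*(6 + 4)/(26 + 4) = -17*10/30 = -17*⅓ = -17/3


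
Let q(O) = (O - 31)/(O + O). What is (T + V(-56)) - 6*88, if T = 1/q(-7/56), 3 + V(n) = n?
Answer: -146161/249 ≈ -586.99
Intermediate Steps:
q(O) = (-31 + O)/(2*O) (q(O) = (-31 + O)/((2*O)) = (-31 + O)*(1/(2*O)) = (-31 + O)/(2*O))
V(n) = -3 + n
T = 2/249 (T = 1/((-31 - 7/56)/(2*((-7/56)))) = 1/((-31 - 7*1/56)/(2*((-7*1/56)))) = 1/((-31 - ⅛)/(2*(-⅛))) = 1/((½)*(-8)*(-249/8)) = 1/(249/2) = 2/249 ≈ 0.0080321)
(T + V(-56)) - 6*88 = (2/249 + (-3 - 56)) - 6*88 = (2/249 - 59) - 528 = -14689/249 - 528 = -146161/249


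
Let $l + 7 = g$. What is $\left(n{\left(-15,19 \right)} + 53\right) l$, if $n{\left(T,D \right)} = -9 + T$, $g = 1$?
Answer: $-174$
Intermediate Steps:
$l = -6$ ($l = -7 + 1 = -6$)
$\left(n{\left(-15,19 \right)} + 53\right) l = \left(\left(-9 - 15\right) + 53\right) \left(-6\right) = \left(-24 + 53\right) \left(-6\right) = 29 \left(-6\right) = -174$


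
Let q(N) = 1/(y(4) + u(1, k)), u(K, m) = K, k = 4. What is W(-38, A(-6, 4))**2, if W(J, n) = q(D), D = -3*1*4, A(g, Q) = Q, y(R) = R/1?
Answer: 1/25 ≈ 0.040000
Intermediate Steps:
y(R) = R (y(R) = R*1 = R)
D = -12 (D = -3*4 = -12)
q(N) = 1/5 (q(N) = 1/(4 + 1) = 1/5)
W(J, n) = 1/5
W(-38, A(-6, 4))**2 = (1/5)**2 = 1/25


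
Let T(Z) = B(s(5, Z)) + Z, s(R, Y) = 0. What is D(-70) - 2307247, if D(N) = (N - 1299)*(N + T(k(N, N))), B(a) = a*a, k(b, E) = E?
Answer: -2115587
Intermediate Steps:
B(a) = a²
T(Z) = Z (T(Z) = 0² + Z = 0 + Z = Z)
D(N) = 2*N*(-1299 + N) (D(N) = (N - 1299)*(N + N) = (-1299 + N)*(2*N) = 2*N*(-1299 + N))
D(-70) - 2307247 = 2*(-70)*(-1299 - 70) - 2307247 = 2*(-70)*(-1369) - 2307247 = 191660 - 2307247 = -2115587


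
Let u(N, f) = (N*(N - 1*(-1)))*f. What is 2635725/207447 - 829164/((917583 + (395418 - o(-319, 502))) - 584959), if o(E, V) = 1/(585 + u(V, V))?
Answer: 24603997423793548561/2127151914235706959 ≈ 11.567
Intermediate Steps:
u(N, f) = N*f*(1 + N) (u(N, f) = (N*(N + 1))*f = (N*(1 + N))*f = N*f*(1 + N))
o(E, V) = 1/(585 + V²*(1 + V)) (o(E, V) = 1/(585 + V*V*(1 + V)) = 1/(585 + V²*(1 + V)))
2635725/207447 - 829164/((917583 + (395418 - o(-319, 502))) - 584959) = 2635725/207447 - 829164/((917583 + (395418 - 1/(585 + 502²*(1 + 502)))) - 584959) = 2635725*(1/207447) - 829164/((917583 + (395418 - 1/(585 + 252004*503))) - 584959) = 878575/69149 - 829164/((917583 + (395418 - 1/(585 + 126758012))) - 584959) = 878575/69149 - 829164/((917583 + (395418 - 1/126758597)) - 584959) = 878575/69149 - 829164/((917583 + 50122630908545/126758597) - 584959) = 878575/69149 - 829164/(166434164619596/126758597 - 584959) = 878575/69149 - 829164/92285582477073/126758597 = 878575/69149 - 829164*126758597/92285582477073 = 878575/69149 - 35034555107636/30761860825691 = 24603997423793548561/2127151914235706959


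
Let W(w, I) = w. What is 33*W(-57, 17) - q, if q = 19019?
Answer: -20900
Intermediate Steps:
33*W(-57, 17) - q = 33*(-57) - 1*19019 = -1881 - 19019 = -20900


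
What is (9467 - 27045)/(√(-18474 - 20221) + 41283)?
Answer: -362836287/852162392 + 8789*I*√38695/852162392 ≈ -0.42578 + 0.0020288*I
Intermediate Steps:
(9467 - 27045)/(√(-18474 - 20221) + 41283) = -17578/(√(-38695) + 41283) = -17578/(I*√38695 + 41283) = -17578/(41283 + I*√38695)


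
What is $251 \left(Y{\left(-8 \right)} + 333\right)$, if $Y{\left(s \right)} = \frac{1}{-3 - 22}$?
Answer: $\frac{2089324}{25} \approx 83573.0$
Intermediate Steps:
$Y{\left(s \right)} = - \frac{1}{25}$ ($Y{\left(s \right)} = \frac{1}{-25} = - \frac{1}{25}$)
$251 \left(Y{\left(-8 \right)} + 333\right) = 251 \left(- \frac{1}{25} + 333\right) = 251 \cdot \frac{8324}{25} = \frac{2089324}{25}$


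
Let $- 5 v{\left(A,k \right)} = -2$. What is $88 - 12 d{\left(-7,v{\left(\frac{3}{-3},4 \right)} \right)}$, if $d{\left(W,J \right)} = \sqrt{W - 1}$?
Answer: $88 - 24 i \sqrt{2} \approx 88.0 - 33.941 i$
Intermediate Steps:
$v{\left(A,k \right)} = \frac{2}{5}$ ($v{\left(A,k \right)} = \left(- \frac{1}{5}\right) \left(-2\right) = \frac{2}{5}$)
$d{\left(W,J \right)} = \sqrt{-1 + W}$
$88 - 12 d{\left(-7,v{\left(\frac{3}{-3},4 \right)} \right)} = 88 - 12 \sqrt{-1 - 7} = 88 - 12 \sqrt{-8} = 88 - 12 \cdot 2 i \sqrt{2} = 88 - 24 i \sqrt{2}$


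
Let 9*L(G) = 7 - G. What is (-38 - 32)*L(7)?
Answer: 0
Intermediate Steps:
L(G) = 7/9 - G/9 (L(G) = (7 - G)/9 = 7/9 - G/9)
(-38 - 32)*L(7) = (-38 - 32)*(7/9 - 1/9*7) = -70*(7/9 - 7/9) = -70*0 = 0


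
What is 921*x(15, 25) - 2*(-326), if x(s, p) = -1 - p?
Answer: -23294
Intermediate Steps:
921*x(15, 25) - 2*(-326) = 921*(-1 - 1*25) - 2*(-326) = 921*(-1 - 25) + 652 = 921*(-26) + 652 = -23946 + 652 = -23294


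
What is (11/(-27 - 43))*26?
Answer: -143/35 ≈ -4.0857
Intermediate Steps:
(11/(-27 - 43))*26 = (11/(-70))*26 = (11*(-1/70))*26 = -11/70*26 = -143/35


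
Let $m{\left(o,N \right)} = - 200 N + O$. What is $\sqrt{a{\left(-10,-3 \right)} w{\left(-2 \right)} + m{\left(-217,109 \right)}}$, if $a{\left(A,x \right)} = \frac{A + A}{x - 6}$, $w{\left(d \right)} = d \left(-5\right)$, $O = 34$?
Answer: $\frac{i \sqrt{195694}}{3} \approx 147.46 i$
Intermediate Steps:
$w{\left(d \right)} = - 5 d$
$a{\left(A,x \right)} = \frac{2 A}{-6 + x}$
$m{\left(o,N \right)} = 34 - 200 N$ ($m{\left(o,N \right)} = - 200 N + 34 = 34 - 200 N$)
$\sqrt{a{\left(-10,-3 \right)} w{\left(-2 \right)} + m{\left(-217,109 \right)}} = \sqrt{2 \left(-10\right) \frac{1}{-6 - 3} \left(\left(-5\right) \left(-2\right)\right) + \left(34 - 21800\right)} = \sqrt{2 \left(-10\right) \frac{1}{-9} \cdot 10 + \left(34 - 21800\right)} = \sqrt{2 \left(-10\right) \left(- \frac{1}{9}\right) 10 - 21766} = \sqrt{\frac{20}{9} \cdot 10 - 21766} = \sqrt{\frac{200}{9} - 21766} = \sqrt{- \frac{195694}{9}} = \frac{i \sqrt{195694}}{3}$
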